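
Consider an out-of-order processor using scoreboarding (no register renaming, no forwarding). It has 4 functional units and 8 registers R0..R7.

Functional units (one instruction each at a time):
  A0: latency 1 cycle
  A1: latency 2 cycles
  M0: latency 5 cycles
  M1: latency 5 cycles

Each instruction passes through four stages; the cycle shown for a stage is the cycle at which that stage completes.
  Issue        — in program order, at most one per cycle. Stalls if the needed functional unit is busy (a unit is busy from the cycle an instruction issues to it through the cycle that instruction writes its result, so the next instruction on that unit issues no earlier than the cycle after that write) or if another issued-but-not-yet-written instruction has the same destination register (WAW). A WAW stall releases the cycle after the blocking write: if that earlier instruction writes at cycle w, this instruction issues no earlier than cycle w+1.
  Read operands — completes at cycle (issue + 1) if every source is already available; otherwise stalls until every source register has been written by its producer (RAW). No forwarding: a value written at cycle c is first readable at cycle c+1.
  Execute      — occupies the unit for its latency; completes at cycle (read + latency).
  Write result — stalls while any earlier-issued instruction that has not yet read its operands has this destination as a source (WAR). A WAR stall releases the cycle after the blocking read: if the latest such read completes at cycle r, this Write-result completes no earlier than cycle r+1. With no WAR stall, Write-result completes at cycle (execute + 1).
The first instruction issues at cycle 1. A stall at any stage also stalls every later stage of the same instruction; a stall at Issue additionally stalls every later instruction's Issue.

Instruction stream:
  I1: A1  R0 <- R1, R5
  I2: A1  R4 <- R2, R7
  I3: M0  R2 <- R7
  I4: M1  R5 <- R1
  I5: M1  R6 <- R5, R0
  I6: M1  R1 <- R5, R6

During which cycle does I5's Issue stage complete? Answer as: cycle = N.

c1: issue I1 (A1)
c2: I1 read-ops
c4: I1 finished on A1
c5: I1→R0
c6: issue I2 (A1)
c7: I2 read-ops, issue I3 (M0)
c8: I3 read-ops, issue I4 (M1)
c9: I2 finished on A1, I4 read-ops
c10: I2→R4
c13: I3 finished on M0
c14: I3→R2, I4 finished on M1
c15: I4→R5
c16: issue I5 (M1)
c17: I5 read-ops
c22: I5 finished on M1
c23: I5→R6
c24: issue I6 (M1)
c25: I6 read-ops
c30: I6 finished on M1
c31: I6→R1

cycle = 16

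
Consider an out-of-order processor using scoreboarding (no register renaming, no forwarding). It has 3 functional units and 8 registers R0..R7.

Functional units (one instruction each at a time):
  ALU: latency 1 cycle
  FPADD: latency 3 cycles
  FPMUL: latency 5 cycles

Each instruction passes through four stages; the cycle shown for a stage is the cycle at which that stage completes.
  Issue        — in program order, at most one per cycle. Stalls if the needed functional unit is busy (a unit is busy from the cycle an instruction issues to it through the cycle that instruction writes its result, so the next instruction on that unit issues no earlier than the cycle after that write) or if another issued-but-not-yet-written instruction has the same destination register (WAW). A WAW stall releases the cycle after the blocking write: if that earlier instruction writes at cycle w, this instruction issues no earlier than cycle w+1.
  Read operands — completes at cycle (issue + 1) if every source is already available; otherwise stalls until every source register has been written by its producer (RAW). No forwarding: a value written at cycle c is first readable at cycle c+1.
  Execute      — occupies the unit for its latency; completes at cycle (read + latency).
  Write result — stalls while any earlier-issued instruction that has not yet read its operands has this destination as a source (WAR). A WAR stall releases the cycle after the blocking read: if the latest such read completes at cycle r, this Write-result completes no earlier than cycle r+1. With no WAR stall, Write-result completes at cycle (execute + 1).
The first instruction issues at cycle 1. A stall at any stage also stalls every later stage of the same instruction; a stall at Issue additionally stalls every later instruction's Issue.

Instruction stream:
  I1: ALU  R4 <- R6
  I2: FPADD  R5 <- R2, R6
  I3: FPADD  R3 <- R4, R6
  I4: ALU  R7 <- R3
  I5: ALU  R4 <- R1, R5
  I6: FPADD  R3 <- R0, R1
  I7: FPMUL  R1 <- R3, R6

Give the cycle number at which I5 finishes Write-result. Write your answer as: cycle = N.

cycle = 20

I1  is:1  ro:2  ex:3  wr:4
I2  is:2  ro:3  ex:6  wr:7
I3  is:8  ro:9  ex:12  wr:13  — struct: FPADD busy until I2 writes@7
I4  is:9  ro:14  ex:15  wr:16  — RAW R3: wait I3 write@13
I5  is:17  ro:18  ex:19  wr:20  — struct: ALU busy until I4 writes@16
I6  is:18  ro:19  ex:22  wr:23
I7  is:19  ro:24  ex:29  wr:30  — RAW R3: wait I6 write@23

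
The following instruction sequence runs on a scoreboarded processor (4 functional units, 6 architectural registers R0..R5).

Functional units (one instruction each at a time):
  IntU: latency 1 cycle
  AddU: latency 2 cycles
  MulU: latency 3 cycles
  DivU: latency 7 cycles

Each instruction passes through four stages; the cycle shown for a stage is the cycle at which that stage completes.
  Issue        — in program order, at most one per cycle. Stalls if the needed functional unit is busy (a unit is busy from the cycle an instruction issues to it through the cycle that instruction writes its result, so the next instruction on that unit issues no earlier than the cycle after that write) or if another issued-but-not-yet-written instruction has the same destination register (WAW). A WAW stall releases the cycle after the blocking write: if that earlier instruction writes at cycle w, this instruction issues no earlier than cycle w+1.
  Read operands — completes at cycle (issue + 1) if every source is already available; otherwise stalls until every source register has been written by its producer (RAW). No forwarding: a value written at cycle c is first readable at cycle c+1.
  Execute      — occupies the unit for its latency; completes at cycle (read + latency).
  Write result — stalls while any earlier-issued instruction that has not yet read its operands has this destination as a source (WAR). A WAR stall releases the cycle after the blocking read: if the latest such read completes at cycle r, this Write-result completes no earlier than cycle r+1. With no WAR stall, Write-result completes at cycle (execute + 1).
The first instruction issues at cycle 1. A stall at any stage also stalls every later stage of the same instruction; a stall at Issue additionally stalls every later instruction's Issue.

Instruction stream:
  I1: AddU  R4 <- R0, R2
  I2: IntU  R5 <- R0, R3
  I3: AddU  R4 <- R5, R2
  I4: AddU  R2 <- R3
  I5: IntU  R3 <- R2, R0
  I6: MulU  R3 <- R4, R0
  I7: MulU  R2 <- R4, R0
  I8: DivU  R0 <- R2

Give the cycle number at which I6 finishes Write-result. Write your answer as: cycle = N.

cycle = 24

I1  is:1  ro:2  ex:4  wr:5
I2  is:2  ro:3  ex:4  wr:5
I3  is:6  ro:7  ex:9  wr:10  — struct: AddU busy until I1 writes@5
I4  is:11  ro:12  ex:14  wr:15  — struct: AddU busy until I3 writes@10
I5  is:12  ro:16  ex:17  wr:18  — RAW R2: wait I4 write@15
I6  is:19  ro:20  ex:23  wr:24  — WAW R3: wait I5 write@18
I7  is:25  ro:26  ex:29  wr:30  — struct: MulU busy until I6 writes@24
I8  is:26  ro:31  ex:38  wr:39  — RAW R2: wait I7 write@30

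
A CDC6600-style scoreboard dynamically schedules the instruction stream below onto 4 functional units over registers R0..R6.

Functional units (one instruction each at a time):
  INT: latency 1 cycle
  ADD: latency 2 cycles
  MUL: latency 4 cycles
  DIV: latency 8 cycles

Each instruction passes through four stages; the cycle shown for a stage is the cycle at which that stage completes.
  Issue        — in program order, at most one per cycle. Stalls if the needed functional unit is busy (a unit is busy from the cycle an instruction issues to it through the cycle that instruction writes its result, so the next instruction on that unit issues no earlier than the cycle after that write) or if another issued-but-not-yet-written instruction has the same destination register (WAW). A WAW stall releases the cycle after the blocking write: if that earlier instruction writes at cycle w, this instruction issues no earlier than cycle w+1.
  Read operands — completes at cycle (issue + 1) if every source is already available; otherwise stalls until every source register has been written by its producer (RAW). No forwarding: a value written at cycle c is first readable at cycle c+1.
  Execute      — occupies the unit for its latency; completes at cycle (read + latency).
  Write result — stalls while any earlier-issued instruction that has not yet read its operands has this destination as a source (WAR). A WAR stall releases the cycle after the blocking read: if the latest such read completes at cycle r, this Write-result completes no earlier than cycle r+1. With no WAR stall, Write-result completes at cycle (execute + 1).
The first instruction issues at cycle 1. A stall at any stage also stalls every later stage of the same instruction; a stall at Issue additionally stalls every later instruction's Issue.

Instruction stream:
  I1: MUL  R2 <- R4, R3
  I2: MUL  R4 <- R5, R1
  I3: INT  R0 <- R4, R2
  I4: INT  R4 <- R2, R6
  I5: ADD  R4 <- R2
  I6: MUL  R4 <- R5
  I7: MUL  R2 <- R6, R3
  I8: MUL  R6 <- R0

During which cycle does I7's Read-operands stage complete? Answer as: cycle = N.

I1  is:1  ro:2  ex:6  wr:7
I2  is:8  ro:9  ex:13  wr:14  — struct: MUL busy until I1 writes@7
I3  is:9  ro:15  ex:16  wr:17  — RAW R4: wait I2 write@14
I4  is:18  ro:19  ex:20  wr:21  — struct: INT busy until I3 writes@17
I5  is:22  ro:23  ex:25  wr:26  — WAW R4: wait I4 write@21
I6  is:27  ro:28  ex:32  wr:33  — WAW R4: wait I5 write@26
I7  is:34  ro:35  ex:39  wr:40  — struct: MUL busy until I6 writes@33
I8  is:41  ro:42  ex:46  wr:47  — struct: MUL busy until I7 writes@40

cycle = 35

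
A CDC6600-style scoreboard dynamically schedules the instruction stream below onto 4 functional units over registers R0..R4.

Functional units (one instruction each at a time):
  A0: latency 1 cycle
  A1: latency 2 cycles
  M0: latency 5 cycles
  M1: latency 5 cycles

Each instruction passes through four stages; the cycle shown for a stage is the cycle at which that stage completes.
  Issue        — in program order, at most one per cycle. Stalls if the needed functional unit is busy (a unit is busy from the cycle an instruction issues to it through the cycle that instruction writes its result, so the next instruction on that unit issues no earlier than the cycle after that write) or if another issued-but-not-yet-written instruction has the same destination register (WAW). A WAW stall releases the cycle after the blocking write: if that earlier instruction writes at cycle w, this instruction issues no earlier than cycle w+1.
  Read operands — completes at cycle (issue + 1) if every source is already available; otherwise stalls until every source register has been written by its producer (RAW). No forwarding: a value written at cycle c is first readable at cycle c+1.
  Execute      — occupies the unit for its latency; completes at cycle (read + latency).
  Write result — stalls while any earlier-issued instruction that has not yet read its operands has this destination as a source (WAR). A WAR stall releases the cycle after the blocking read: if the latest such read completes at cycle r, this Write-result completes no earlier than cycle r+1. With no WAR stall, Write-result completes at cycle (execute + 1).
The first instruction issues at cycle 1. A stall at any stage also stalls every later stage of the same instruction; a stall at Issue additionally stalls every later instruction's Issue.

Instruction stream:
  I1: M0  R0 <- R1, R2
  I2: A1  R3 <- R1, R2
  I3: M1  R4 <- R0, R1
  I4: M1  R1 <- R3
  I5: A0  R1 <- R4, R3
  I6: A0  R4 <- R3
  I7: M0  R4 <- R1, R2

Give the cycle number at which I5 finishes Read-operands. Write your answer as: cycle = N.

cycle 1: I1 dispatched to M0
cycle 2: I1 operands ready | I2 dispatched to A1
cycle 3: I2 operands ready | I3 dispatched to M1
cycle 5: I2 complete
cycle 6: R3←I2
cycle 7: I1 complete
cycle 8: R0←I1
cycle 9: I3 operands ready
cycle 14: I3 complete
cycle 15: R4←I3
cycle 16: I4 dispatched to M1
cycle 17: I4 operands ready
cycle 22: I4 complete
cycle 23: R1←I4
cycle 24: I5 dispatched to A0
cycle 25: I5 operands ready
cycle 26: I5 complete
cycle 27: R1←I5
cycle 28: I6 dispatched to A0
cycle 29: I6 operands ready
cycle 30: I6 complete
cycle 31: R4←I6
cycle 32: I7 dispatched to M0
cycle 33: I7 operands ready
cycle 38: I7 complete
cycle 39: R4←I7

cycle = 25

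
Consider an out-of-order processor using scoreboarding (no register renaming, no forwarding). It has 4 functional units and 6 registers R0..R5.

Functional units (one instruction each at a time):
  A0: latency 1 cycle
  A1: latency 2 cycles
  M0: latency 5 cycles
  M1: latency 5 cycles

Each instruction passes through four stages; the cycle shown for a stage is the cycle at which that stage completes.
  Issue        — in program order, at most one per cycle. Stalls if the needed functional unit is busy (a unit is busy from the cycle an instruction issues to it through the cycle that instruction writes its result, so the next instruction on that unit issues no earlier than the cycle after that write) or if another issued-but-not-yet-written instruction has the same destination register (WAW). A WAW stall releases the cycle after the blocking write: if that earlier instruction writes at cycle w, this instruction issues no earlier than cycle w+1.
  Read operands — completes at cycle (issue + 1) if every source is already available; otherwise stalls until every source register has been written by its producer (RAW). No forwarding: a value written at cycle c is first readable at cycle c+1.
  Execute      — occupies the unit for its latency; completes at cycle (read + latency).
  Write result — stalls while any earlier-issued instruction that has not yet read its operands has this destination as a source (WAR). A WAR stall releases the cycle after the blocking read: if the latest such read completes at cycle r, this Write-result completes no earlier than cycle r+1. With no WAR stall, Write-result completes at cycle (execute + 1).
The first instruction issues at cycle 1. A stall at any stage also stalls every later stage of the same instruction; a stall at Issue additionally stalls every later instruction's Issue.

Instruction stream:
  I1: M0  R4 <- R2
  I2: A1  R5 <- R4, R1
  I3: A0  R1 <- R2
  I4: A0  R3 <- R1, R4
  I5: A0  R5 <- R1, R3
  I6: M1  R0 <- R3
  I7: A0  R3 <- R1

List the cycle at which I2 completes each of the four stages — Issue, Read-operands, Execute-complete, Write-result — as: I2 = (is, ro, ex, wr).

I2 = (2, 9, 11, 12)

cycle 1: I1→M0
cycle 2: I1 RO · I2→A1
cycle 3: I3→A0
cycle 4: I3 RO
cycle 5: I3 EX
cycle 7: I1 EX
cycle 8: I1 WR R4
cycle 9: I2 RO
cycle 10: I3 WR R1
cycle 11: I2 EX · I4→A0
cycle 12: I2 WR R5 · I4 RO
cycle 13: I4 EX
cycle 14: I4 WR R3
cycle 15: I5→A0
cycle 16: I5 RO · I6→M1
cycle 17: I5 EX · I6 RO
cycle 18: I5 WR R5
cycle 19: I7→A0
cycle 20: I7 RO
cycle 21: I7 EX
cycle 22: I6 EX · I7 WR R3
cycle 23: I6 WR R0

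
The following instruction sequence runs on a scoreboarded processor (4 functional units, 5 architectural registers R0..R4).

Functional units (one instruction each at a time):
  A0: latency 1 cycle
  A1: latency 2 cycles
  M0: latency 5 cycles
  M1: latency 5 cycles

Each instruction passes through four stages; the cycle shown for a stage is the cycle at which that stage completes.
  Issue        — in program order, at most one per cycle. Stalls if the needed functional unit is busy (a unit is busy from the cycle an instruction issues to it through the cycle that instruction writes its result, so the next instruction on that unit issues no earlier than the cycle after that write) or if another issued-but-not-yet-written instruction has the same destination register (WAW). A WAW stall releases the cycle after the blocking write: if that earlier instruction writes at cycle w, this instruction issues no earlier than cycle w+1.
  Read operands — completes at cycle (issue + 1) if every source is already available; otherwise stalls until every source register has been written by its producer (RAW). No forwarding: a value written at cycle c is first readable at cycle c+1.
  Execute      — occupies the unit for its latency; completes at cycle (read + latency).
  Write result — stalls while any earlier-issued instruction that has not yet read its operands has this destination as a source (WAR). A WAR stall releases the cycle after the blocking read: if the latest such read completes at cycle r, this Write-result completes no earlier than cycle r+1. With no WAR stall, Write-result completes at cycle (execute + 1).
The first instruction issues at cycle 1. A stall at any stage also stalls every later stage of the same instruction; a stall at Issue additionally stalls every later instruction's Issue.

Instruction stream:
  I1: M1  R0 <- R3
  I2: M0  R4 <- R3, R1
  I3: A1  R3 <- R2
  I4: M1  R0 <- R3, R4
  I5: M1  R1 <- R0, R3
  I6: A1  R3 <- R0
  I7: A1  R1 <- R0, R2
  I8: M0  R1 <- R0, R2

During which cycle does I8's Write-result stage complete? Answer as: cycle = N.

I1 -> (1, 2, 7, 8)
I2 -> (2, 3, 8, 9)
I3 -> (3, 4, 6, 7)
I4 -> (9, 10, 15, 16)  // struct: M1 busy until I1 writes@8
I5 -> (17, 18, 23, 24)  // struct: M1 busy until I4 writes@16
I6 -> (18, 19, 21, 22)
I7 -> (25, 26, 28, 29)  // WAW R1: wait I5 write@24
I8 -> (30, 31, 36, 37)  // WAW R1: wait I7 write@29

cycle = 37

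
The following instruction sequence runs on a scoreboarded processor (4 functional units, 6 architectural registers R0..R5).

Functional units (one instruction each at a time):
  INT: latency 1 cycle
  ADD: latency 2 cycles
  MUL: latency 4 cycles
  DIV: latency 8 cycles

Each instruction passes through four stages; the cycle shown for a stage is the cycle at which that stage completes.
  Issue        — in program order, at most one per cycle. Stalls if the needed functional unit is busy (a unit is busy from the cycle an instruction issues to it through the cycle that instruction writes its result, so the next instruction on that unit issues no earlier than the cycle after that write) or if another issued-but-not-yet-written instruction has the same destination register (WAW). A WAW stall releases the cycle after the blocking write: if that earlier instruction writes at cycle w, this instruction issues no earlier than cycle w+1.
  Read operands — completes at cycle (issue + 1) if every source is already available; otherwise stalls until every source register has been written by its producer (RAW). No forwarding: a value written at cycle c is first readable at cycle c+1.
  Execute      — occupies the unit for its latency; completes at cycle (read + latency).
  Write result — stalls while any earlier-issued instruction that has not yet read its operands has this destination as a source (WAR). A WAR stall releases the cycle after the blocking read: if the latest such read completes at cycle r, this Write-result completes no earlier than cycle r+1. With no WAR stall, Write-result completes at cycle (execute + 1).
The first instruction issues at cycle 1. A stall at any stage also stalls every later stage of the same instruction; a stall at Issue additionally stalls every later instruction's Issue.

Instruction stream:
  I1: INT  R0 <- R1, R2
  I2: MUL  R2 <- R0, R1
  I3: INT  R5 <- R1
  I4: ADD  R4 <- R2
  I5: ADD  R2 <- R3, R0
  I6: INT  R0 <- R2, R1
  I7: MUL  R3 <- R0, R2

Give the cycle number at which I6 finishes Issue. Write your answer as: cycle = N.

cycle = 16

[I1] 1/2/3/4
[I2] 2/5/9/10  (RAW R0: wait I1 write@4)
[I3] 5/6/7/8  (struct: INT busy until I1 writes@4)
[I4] 6/11/13/14  (RAW R2: wait I2 write@10)
[I5] 15/16/18/19  (struct: ADD busy until I4 writes@14)
[I6] 16/20/21/22  (RAW R2: wait I5 write@19)
[I7] 17/23/27/28  (RAW R0: wait I6 write@22)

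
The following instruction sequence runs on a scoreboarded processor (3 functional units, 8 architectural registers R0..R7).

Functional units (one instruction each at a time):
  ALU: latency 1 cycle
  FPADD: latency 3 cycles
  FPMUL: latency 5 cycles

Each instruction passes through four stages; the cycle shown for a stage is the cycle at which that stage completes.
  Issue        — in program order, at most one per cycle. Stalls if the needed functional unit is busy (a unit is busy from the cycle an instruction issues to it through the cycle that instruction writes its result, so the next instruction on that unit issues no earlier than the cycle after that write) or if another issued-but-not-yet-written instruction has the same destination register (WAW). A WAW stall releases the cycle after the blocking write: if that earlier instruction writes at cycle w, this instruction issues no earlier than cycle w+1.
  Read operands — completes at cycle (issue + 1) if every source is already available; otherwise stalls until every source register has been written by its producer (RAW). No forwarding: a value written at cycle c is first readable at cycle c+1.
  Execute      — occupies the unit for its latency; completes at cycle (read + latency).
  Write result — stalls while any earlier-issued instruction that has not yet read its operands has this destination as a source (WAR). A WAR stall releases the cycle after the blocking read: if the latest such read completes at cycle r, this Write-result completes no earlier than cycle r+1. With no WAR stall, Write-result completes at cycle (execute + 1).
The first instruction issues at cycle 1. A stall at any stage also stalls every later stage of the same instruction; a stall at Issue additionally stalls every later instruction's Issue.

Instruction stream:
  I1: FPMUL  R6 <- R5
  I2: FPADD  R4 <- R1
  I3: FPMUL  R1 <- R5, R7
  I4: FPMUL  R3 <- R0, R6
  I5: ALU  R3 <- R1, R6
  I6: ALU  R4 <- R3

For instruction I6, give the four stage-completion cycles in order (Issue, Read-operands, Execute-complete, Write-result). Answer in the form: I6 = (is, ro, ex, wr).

cycle 1: I1→FPMUL
cycle 2: I1 RO; I2→FPADD
cycle 3: I2 RO
cycle 6: I2 EX
cycle 7: I1 EX; I2 WR R4
cycle 8: I1 WR R6
cycle 9: I3→FPMUL
cycle 10: I3 RO
cycle 15: I3 EX
cycle 16: I3 WR R1
cycle 17: I4→FPMUL
cycle 18: I4 RO
cycle 23: I4 EX
cycle 24: I4 WR R3
cycle 25: I5→ALU
cycle 26: I5 RO
cycle 27: I5 EX
cycle 28: I5 WR R3
cycle 29: I6→ALU
cycle 30: I6 RO
cycle 31: I6 EX
cycle 32: I6 WR R4

I6 = (29, 30, 31, 32)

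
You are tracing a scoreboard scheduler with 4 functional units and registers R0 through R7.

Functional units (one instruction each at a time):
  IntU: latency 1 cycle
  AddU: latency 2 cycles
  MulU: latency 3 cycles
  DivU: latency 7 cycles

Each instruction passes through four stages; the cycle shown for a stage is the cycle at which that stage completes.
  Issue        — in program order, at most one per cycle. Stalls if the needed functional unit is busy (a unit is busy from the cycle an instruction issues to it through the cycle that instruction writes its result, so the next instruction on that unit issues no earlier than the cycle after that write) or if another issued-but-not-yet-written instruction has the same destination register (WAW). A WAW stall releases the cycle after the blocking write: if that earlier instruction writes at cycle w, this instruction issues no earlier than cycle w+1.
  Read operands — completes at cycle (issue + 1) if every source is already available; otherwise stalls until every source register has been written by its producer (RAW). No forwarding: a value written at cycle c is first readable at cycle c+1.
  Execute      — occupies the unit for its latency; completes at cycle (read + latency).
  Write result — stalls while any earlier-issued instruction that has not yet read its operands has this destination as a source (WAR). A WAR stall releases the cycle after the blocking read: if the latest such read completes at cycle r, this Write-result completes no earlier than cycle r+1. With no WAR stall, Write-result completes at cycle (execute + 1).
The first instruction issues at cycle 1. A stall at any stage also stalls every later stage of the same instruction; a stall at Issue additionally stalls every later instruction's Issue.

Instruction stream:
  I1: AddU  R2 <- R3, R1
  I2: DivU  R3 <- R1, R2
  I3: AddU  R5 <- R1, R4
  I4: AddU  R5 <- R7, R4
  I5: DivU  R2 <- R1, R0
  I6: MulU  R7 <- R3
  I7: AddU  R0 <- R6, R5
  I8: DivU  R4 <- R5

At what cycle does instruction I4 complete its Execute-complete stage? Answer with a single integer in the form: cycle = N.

  I1 | 1 | 2 | 4 | 5
  I2 | 2 | 6 | 13 | 14   RAW R2: wait I1 write@5
  I3 | 6 | 7 | 9 | 10   struct: AddU busy until I1 writes@5
  I4 | 11 | 12 | 14 | 15   struct: AddU busy until I3 writes@10
  I5 | 15 | 16 | 23 | 24   struct: DivU busy until I2 writes@14
  I6 | 16 | 17 | 20 | 21
  I7 | 17 | 18 | 20 | 21
  I8 | 25 | 26 | 33 | 34   struct: DivU busy until I5 writes@24

cycle = 14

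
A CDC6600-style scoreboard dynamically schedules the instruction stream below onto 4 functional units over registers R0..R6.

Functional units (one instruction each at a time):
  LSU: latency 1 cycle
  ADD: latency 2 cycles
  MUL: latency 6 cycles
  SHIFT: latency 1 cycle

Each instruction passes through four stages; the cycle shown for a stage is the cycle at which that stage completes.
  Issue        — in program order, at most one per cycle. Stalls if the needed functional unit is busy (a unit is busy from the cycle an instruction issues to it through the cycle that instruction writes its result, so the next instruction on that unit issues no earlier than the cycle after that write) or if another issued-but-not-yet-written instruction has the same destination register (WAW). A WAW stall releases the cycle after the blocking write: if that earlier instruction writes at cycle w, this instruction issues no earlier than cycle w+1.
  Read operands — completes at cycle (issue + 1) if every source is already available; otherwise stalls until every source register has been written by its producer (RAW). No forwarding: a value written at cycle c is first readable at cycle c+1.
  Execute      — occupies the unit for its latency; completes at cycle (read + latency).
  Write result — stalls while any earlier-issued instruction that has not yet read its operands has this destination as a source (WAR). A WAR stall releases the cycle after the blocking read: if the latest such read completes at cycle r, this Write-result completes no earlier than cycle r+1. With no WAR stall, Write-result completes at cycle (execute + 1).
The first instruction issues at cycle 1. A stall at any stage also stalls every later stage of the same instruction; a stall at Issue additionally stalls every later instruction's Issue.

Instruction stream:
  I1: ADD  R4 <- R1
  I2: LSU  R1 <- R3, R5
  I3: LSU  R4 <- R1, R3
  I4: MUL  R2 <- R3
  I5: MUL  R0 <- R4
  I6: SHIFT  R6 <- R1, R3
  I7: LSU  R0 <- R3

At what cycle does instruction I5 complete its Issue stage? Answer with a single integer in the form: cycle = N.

cycle = 16

[1] I1 issues→ADD
[2] I1 reads · I2 issues→LSU
[3] I2 reads
[4] I1 exec-done · I2 exec-done
[5] I1 writes R4 · I2 writes R1
[6] I3 issues→LSU
[7] I3 reads · I4 issues→MUL
[8] I3 exec-done · I4 reads
[9] I3 writes R4
[14] I4 exec-done
[15] I4 writes R2
[16] I5 issues→MUL
[17] I5 reads · I6 issues→SHIFT
[18] I6 reads
[19] I6 exec-done
[20] I6 writes R6
[23] I5 exec-done
[24] I5 writes R0
[25] I7 issues→LSU
[26] I7 reads
[27] I7 exec-done
[28] I7 writes R0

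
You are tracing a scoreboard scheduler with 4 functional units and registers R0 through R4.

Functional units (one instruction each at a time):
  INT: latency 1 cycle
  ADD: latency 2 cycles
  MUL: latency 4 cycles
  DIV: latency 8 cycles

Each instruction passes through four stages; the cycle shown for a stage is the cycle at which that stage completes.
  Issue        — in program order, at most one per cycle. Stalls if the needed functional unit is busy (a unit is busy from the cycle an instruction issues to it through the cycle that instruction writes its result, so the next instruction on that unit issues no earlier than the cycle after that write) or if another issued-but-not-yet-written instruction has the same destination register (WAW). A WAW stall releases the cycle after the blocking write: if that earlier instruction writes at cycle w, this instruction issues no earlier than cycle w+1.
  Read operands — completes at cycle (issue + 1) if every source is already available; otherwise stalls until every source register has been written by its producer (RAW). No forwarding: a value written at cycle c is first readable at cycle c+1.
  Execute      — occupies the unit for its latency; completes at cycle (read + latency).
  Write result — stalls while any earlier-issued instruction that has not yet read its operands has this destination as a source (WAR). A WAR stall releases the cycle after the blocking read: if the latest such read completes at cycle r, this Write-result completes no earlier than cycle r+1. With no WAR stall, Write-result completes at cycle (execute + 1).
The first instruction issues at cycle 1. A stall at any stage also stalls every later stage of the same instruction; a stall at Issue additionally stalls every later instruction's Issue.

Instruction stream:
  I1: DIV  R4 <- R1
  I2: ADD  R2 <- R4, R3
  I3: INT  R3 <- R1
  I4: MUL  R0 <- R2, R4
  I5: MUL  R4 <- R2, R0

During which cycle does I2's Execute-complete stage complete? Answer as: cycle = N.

c1: I1 dispatched to DIV
c2: I1 operands ready · I2 dispatched to ADD
c3: I3 dispatched to INT
c4: I3 operands ready · I4 dispatched to MUL
c5: I3 complete
c10: I1 complete
c11: R4←I1
c12: I2 operands ready
c13: R3←I3
c14: I2 complete
c15: R2←I2
c16: I4 operands ready
c20: I4 complete
c21: R0←I4
c22: I5 dispatched to MUL
c23: I5 operands ready
c27: I5 complete
c28: R4←I5

cycle = 14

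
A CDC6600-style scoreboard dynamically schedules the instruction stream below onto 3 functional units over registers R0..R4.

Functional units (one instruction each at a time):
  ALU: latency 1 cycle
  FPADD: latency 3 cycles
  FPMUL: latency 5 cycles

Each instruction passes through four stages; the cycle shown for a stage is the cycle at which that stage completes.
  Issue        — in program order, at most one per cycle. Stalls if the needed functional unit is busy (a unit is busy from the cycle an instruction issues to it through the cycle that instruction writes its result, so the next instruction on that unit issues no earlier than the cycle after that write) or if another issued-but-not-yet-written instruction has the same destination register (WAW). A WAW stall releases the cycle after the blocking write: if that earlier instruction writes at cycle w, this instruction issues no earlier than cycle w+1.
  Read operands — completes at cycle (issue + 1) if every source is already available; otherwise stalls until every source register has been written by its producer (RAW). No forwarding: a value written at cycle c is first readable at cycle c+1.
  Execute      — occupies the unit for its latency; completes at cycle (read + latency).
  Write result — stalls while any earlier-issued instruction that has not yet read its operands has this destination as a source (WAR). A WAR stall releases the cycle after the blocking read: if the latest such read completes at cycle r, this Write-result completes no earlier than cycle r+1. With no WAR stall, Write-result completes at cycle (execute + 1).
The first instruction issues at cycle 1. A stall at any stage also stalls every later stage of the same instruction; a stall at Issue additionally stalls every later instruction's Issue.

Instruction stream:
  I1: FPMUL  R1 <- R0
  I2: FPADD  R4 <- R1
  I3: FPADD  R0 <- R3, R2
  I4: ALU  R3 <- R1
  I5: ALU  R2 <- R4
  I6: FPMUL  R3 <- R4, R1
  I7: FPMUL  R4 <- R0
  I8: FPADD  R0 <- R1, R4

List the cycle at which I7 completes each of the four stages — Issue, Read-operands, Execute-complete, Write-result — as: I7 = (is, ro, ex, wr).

I1 -> (1, 2, 7, 8)
I2 -> (2, 9, 12, 13)  // RAW R1: wait I1 write@8
I3 -> (14, 15, 18, 19)  // struct: FPADD busy until I2 writes@13
I4 -> (15, 16, 17, 18)
I5 -> (19, 20, 21, 22)  // struct: ALU busy until I4 writes@18
I6 -> (20, 21, 26, 27)
I7 -> (28, 29, 34, 35)  // struct: FPMUL busy until I6 writes@27
I8 -> (29, 36, 39, 40)  // RAW R4: wait I7 write@35

I7 = (28, 29, 34, 35)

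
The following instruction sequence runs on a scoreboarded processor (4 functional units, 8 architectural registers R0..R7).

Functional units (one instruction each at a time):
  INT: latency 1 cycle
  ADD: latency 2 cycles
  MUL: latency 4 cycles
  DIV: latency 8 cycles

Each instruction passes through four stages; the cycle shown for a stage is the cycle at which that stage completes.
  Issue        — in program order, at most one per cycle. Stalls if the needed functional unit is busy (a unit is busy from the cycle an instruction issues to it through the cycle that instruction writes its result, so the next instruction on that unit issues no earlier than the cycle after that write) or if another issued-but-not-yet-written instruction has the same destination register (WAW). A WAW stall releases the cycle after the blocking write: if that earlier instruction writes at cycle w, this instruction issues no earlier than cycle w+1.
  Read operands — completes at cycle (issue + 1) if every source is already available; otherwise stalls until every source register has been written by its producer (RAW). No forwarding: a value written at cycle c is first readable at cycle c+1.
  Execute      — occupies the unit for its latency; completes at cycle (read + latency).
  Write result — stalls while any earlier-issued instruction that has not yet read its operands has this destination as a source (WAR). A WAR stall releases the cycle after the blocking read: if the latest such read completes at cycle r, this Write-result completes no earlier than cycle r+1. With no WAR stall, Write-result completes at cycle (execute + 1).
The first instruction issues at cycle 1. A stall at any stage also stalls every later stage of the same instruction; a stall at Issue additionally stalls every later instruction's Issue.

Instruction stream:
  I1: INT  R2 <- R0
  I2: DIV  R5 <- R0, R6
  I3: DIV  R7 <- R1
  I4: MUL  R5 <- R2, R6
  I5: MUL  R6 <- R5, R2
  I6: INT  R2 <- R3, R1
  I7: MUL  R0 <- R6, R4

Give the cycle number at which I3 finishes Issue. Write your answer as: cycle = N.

cycle = 13

  I1 | 1 | 2 | 3 | 4
  I2 | 2 | 3 | 11 | 12
  I3 | 13 | 14 | 22 | 23   struct: DIV busy until I2 writes@12
  I4 | 14 | 15 | 19 | 20
  I5 | 21 | 22 | 26 | 27   struct: MUL busy until I4 writes@20
  I6 | 22 | 23 | 24 | 25
  I7 | 28 | 29 | 33 | 34   struct: MUL busy until I5 writes@27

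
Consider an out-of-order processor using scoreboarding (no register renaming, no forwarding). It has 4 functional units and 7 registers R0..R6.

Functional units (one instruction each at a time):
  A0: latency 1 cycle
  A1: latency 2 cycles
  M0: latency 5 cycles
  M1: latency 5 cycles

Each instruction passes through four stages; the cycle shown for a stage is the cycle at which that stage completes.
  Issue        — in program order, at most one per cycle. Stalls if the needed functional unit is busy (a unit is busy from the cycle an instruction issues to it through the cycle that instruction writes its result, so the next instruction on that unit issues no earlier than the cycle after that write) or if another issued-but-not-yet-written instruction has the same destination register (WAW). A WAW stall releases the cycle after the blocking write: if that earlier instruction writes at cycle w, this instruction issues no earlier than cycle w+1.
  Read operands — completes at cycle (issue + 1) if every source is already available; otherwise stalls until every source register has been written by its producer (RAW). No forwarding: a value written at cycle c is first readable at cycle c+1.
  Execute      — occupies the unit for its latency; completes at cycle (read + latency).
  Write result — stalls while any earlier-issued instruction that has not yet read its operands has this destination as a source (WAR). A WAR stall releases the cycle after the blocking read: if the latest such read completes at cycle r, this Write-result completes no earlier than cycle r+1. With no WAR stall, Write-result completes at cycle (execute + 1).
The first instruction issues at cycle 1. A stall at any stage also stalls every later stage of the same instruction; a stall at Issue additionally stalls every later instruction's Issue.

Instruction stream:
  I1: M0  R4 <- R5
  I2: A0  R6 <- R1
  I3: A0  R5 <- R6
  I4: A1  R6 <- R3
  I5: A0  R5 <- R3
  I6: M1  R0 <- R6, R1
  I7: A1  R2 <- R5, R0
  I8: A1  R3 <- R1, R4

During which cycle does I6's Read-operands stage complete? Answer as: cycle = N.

cycle = 12

  I1 | 1 | 2 | 7 | 8
  I2 | 2 | 3 | 4 | 5
  I3 | 6 | 7 | 8 | 9   struct: A0 busy until I2 writes@5
  I4 | 7 | 8 | 10 | 11
  I5 | 10 | 11 | 12 | 13   struct: A0 busy until I3 writes@9
  I6 | 11 | 12 | 17 | 18
  I7 | 12 | 19 | 21 | 22   RAW R0: wait I6 write@18
  I8 | 23 | 24 | 26 | 27   struct: A1 busy until I7 writes@22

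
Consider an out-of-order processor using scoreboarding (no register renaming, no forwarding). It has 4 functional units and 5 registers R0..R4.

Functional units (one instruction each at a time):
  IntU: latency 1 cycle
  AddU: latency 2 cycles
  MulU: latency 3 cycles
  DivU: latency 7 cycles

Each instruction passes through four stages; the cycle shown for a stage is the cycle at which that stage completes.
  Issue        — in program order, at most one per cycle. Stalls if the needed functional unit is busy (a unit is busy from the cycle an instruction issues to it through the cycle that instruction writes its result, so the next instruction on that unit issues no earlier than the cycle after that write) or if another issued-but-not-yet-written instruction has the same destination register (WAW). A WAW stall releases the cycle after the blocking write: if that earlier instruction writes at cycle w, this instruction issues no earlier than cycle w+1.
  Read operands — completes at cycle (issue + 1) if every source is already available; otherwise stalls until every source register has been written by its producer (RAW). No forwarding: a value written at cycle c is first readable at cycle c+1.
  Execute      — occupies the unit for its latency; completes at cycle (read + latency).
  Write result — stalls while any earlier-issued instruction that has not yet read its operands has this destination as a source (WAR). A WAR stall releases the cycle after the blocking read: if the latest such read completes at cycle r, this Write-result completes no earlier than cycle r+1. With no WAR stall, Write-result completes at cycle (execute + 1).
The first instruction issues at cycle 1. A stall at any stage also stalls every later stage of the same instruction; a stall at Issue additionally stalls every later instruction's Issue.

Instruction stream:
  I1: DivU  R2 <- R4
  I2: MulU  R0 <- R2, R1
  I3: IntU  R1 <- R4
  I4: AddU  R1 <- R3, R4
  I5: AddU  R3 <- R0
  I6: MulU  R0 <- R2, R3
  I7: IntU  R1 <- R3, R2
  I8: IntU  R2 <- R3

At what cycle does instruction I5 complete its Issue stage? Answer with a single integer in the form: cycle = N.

I1  is:1  ro:2  ex:9  wr:10
I2  is:2  ro:11  ex:14  wr:15  — RAW R2: wait I1 write@10
I3  is:3  ro:4  ex:5  wr:12  — WAR R1: wait I2 read@11
I4  is:13  ro:14  ex:16  wr:17  — WAW R1: wait I3 write@12
I5  is:18  ro:19  ex:21  wr:22  — struct: AddU busy until I4 writes@17
I6  is:19  ro:23  ex:26  wr:27  — RAW R3: wait I5 write@22
I7  is:20  ro:23  ex:24  wr:25  — RAW R3: wait I5 write@22
I8  is:26  ro:27  ex:28  wr:29  — struct: IntU busy until I7 writes@25

cycle = 18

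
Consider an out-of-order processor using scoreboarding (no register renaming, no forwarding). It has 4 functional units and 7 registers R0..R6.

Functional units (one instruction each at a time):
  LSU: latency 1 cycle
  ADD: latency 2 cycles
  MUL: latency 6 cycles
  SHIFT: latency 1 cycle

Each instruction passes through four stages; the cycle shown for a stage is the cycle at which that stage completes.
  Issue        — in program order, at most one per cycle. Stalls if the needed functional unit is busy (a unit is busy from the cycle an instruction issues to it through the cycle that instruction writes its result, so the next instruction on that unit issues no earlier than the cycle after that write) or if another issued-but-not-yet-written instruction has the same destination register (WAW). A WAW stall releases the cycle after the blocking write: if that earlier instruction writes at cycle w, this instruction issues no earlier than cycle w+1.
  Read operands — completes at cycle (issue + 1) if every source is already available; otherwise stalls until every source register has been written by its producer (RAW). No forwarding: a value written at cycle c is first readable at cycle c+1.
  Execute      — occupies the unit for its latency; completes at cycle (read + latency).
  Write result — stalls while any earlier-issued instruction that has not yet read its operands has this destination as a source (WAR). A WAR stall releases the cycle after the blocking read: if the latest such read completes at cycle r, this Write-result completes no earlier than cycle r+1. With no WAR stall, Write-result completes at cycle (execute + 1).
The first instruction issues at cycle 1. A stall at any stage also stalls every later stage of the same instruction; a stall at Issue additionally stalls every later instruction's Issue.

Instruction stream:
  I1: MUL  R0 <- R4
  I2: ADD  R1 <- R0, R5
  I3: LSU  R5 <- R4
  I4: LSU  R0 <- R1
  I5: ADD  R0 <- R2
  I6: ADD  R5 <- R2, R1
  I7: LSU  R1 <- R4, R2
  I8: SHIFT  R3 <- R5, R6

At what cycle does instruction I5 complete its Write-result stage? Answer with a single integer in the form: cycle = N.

t=1  I1→MUL
t=2  I1 RO; I2→ADD
t=3  I3→LSU
t=4  I3 RO
t=5  I3 EX
t=8  I1 EX
t=9  I1 WR R0
t=10  I2 RO
t=11  I3 WR R5
t=12  I2 EX; I4→LSU
t=13  I2 WR R1
t=14  I4 RO
t=15  I4 EX
t=16  I4 WR R0
t=17  I5→ADD
t=18  I5 RO
t=20  I5 EX
t=21  I5 WR R0
t=22  I6→ADD
t=23  I6 RO; I7→LSU
t=24  I7 RO; I8→SHIFT
t=25  I6 EX; I7 EX
t=26  I6 WR R5; I7 WR R1
t=27  I8 RO
t=28  I8 EX
t=29  I8 WR R3

cycle = 21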